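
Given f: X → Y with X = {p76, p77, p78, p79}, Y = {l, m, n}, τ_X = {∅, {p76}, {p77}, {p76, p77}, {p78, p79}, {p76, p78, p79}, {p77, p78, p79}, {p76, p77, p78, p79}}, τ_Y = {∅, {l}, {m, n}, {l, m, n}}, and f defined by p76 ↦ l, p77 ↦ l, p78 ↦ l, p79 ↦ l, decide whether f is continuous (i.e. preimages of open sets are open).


f IS continuous.

Compute f^{-1}(U) for each U ∈ τ_Y:
  U = ∅: f^{-1}(U) = ∅ ∈ τ_X ✓.
  U = {l}: f^{-1}(U) = {p76, p77, p78, p79} ∈ τ_X ✓.
  U = {m, n}: f^{-1}(U) = ∅ ∈ τ_X ✓.
  U = {l, m, n}: f^{-1}(U) = {p76, p77, p78, p79} ∈ τ_X ✓.
Every preimage lies in τ_X, so f IS continuous.


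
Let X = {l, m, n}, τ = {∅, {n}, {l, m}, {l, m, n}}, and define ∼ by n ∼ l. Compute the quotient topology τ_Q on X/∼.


X/∼ = {[l=n], [m]}; |τ_Q| = 2.

Equivalence classes: [l=n], [m].
Quotient map π: X → X/∼ sends l ↦ [l=n], m ↦ [m], n ↦ [l=n].
For each subset V ⊆ X/∼, compute π^{-1}(V) ⊆ X and check whether π^{-1}(V) ∈ τ. V is open in τ_Q iff π^{-1}(V) ∈ τ.
  V = {}: π^{-1}(V) = ∅ ∈ τ ✓.
  V = {[l=n]}: π^{-1}(V) = {l, n} ∉ τ ✗.
  V = {[m]}: π^{-1}(V) = {m} ∉ τ ✗.
  V = {[l=n], [m]}: π^{-1}(V) = {l, m, n} ∈ τ ✓.
Open sets in the quotient: τ_Q = {{}, {[l=n], [m]}} (2 elements).


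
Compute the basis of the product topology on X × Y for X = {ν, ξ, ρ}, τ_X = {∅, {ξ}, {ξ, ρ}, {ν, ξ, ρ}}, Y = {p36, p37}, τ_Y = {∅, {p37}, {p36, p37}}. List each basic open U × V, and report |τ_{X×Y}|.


Basis B = {∅ × ∅, {ξ} × {p37}, {ξ} × {p36, p37}, {ξ, ρ} × {p37}, {ν, ξ, ρ} × {p37}, {ξ, ρ} × {p36, p37}, {ν, ξ, ρ} × {p36, p37}}; |τ_{X×Y}| = 10.

Enumerate products U × V with U ∈ τ_X, V ∈ τ_Y (deduplicated):
  ∅ × ∅ = {} (∅)
  {ξ} × {p37} = {(ξ,p37)}
  {ξ} × {p36, p37} = {(ξ,p36), (ξ,p37)}
  {ξ, ρ} × {p37} = {(ξ,p37), (ρ,p37)}
  {ν, ξ, ρ} × {p37} = {(ν,p37), (ξ,p37), (ρ,p37)}
  {ξ, ρ} × {p36, p37} = {(ξ,p36), (ξ,p37), (ρ,p36), (ρ,p37)}
  {ν, ξ, ρ} × {p36, p37} = {(ν,p36), (ν,p37), (ξ,p36), (ξ,p37), (ρ,p36), (ρ,p37)}
These 7 distinct sets form the basis B.
Close under arbitrary unions to get τ_{X×Y}; counting gives |τ_{X×Y}| = 10.


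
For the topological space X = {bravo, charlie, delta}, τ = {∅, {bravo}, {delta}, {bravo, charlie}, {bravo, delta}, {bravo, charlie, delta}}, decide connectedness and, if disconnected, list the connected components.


(X, τ) is disconnected; components = [{delta}, {bravo, charlie}].

Find clopen sets (U ∈ τ with X ∖ U ∈ τ):
  U = ∅, X ∖ U = {bravo, charlie, delta} — both open, so U is clopen.
  U = {delta}, X ∖ U = {bravo, charlie} — both open, so U is clopen.
  U = {bravo, charlie}, X ∖ U = {delta} — both open, so U is clopen.
  U = {bravo, charlie, delta}, X ∖ U = ∅ — both open, so U is clopen.
Nontrivial clopen(s) exist: e.g. {delta}. So (X, τ) is disconnected.
Compute connected components by grouping points that agree on all clopens:
  component: {delta}
  component: {bravo, charlie}


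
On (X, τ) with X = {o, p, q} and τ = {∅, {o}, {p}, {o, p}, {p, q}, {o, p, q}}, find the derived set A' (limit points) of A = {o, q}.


A' = ∅

For each x ∈ X, list the open sets U ∈ τ with x ∈ U, then check whether U ∩ (A ∖ {x}) ≠ ∅ for every such U.
  x = o: open {o} ∋ x has {o} ∩ (A ∖ {o}) = ∅, so x is NOT a limit point.
  x = p: open {p} ∋ x has {p} ∩ (A ∖ {p}) = ∅, so x is NOT a limit point.
  x = q: open {p, q} ∋ x has {p, q} ∩ (A ∖ {q}) = ∅, so x is NOT a limit point.
Collecting: A' = ∅.


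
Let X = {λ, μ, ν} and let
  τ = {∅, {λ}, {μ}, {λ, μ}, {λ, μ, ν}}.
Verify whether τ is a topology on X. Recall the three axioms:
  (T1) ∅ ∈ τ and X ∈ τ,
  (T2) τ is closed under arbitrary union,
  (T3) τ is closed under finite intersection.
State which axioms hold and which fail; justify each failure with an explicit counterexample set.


τ IS a topology on X.

Axiom (T1): ∅ ∈ τ? Yes; X ∈ τ? Yes.
Axiom (T2/T3): check pairwise unions and intersections of members of τ.
All pairwise intersections and unions checked — each lies in τ. Therefore τ satisfies (T1), (T2), (T3): it IS a topology on X.


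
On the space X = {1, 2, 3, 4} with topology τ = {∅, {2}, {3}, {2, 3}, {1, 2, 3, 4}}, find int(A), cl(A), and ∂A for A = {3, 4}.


int(A) = {3}, cl(A) = {1, 3, 4}, ∂A = {1, 4}.

Closed sets in (X, τ) are complements of opens:
  closed(X, τ) = {∅, {1, 4}, {1, 2, 4}, {1, 3, 4}, {1, 2, 3, 4}}.
int(A) = ⋃ {U ∈ τ : U ⊆ A}. Opens contained in A: ∅, {3}.
Taking the union of these: int(A) = {3}.
cl(A) = ⋂ {C closed : A ⊆ C}. Closed sets containing A: {1, 3, 4}, {1, 2, 3, 4}.
Intersecting these: cl(A) = {1, 3, 4}.
∂A = cl(A) ∖ int(A) = {1, 3, 4} ∖ {3} = {1, 4}.


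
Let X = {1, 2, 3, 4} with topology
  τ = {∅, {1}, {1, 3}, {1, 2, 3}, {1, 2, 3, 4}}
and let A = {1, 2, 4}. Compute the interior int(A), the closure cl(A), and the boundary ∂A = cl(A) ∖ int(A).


int(A) = {1}, cl(A) = {1, 2, 3, 4}, ∂A = {2, 3, 4}.

Closed sets in (X, τ) are complements of opens:
  closed(X, τ) = {∅, {4}, {2, 4}, {2, 3, 4}, {1, 2, 3, 4}}.
int(A) = ⋃ {U ∈ τ : U ⊆ A}. Opens contained in A: ∅, {1}.
Taking the union of these: int(A) = {1}.
cl(A) = ⋂ {C closed : A ⊆ C}. Closed sets containing A: {1, 2, 3, 4}.
Intersecting these: cl(A) = {1, 2, 3, 4}.
∂A = cl(A) ∖ int(A) = {1, 2, 3, 4} ∖ {1} = {2, 3, 4}.


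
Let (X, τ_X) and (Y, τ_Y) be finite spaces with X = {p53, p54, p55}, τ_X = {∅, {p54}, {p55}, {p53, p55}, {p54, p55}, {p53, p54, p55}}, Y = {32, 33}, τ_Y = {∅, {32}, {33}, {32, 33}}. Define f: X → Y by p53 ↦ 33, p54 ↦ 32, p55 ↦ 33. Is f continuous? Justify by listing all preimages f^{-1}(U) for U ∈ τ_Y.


f IS continuous.

Compute f^{-1}(U) for each U ∈ τ_Y:
  U = ∅: f^{-1}(U) = ∅ ∈ τ_X ✓.
  U = {32}: f^{-1}(U) = {p54} ∈ τ_X ✓.
  U = {33}: f^{-1}(U) = {p53, p55} ∈ τ_X ✓.
  U = {32, 33}: f^{-1}(U) = {p53, p54, p55} ∈ τ_X ✓.
Every preimage lies in τ_X, so f IS continuous.


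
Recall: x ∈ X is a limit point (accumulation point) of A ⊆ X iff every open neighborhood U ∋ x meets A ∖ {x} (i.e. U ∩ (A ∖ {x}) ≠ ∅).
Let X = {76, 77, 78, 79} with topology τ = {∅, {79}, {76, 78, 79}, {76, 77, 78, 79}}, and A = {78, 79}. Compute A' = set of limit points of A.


A' = {76, 77, 78}

For each x ∈ X, list the open sets U ∈ τ with x ∈ U, then check whether U ∩ (A ∖ {x}) ≠ ∅ for every such U.
  x = 76: opens ∋ x are {76, 78, 79}, {76, 77, 78, 79}; each meets A ∖ {76}, so x IS a limit point.
  x = 77: opens ∋ x are {76, 77, 78, 79}; each meets A ∖ {77}, so x IS a limit point.
  x = 78: opens ∋ x are {76, 78, 79}, {76, 77, 78, 79}; each meets A ∖ {78}, so x IS a limit point.
  x = 79: open {79} ∋ x has {79} ∩ (A ∖ {79}) = ∅, so x is NOT a limit point.
Collecting: A' = {76, 77, 78}.


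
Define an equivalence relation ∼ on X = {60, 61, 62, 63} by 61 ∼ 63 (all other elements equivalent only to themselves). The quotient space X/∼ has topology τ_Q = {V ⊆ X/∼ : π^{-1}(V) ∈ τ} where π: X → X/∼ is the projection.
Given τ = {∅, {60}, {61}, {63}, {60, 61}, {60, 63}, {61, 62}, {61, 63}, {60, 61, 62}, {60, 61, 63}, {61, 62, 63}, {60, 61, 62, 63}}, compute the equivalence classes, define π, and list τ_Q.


X/∼ = {[60], [61=63], [62]}; |τ_Q| = 6.

Equivalence classes: [60], [61=63], [62].
Quotient map π: X → X/∼ sends 60 ↦ [60], 61 ↦ [61=63], 62 ↦ [62], 63 ↦ [61=63].
For each subset V ⊆ X/∼, compute π^{-1}(V) ⊆ X and check whether π^{-1}(V) ∈ τ. V is open in τ_Q iff π^{-1}(V) ∈ τ.
  V = {}: π^{-1}(V) = ∅ ∈ τ ✓.
  V = {[60]}: π^{-1}(V) = {60} ∈ τ ✓.
  V = {[61=63]}: π^{-1}(V) = {61, 63} ∈ τ ✓.
  V = {[60], [61=63]}: π^{-1}(V) = {60, 61, 63} ∈ τ ✓.
  V = {[62]}: π^{-1}(V) = {62} ∉ τ ✗.
  V = {[60], [62]}: π^{-1}(V) = {60, 62} ∉ τ ✗.
  V = {[61=63], [62]}: π^{-1}(V) = {61, 62, 63} ∈ τ ✓.
  V = {[60], [61=63], [62]}: π^{-1}(V) = {60, 61, 62, 63} ∈ τ ✓.
Open sets in the quotient: τ_Q = {{}, {[60]}, {[61=63]}, {[60], [61=63]}, {[61=63], [62]}, {[60], [61=63], [62]}} (6 elements).


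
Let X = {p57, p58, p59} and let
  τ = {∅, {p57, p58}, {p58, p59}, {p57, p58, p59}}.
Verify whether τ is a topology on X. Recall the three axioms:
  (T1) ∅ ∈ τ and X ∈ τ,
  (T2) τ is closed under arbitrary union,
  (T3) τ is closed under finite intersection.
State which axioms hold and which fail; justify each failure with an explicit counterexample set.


τ is NOT a topology on X.

Axiom (T1): ∅ ∈ τ? Yes; X ∈ τ? Yes.
Axiom (T2/T3): check pairwise unions and intersections of members of τ.
Counterexample for (T3): {p57, p58} ∩ {p58, p59} = {p58} ∉ τ. Therefore τ is NOT a topology.


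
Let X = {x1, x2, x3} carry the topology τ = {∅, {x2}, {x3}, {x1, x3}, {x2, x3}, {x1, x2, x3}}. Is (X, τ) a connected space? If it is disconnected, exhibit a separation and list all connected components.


(X, τ) is disconnected; components = [{x2}, {x1, x3}].

Find clopen sets (U ∈ τ with X ∖ U ∈ τ):
  U = ∅, X ∖ U = {x1, x2, x3} — both open, so U is clopen.
  U = {x2}, X ∖ U = {x1, x3} — both open, so U is clopen.
  U = {x1, x3}, X ∖ U = {x2} — both open, so U is clopen.
  U = {x1, x2, x3}, X ∖ U = ∅ — both open, so U is clopen.
Nontrivial clopen(s) exist: e.g. {x2}. So (X, τ) is disconnected.
Compute connected components by grouping points that agree on all clopens:
  component: {x2}
  component: {x1, x3}


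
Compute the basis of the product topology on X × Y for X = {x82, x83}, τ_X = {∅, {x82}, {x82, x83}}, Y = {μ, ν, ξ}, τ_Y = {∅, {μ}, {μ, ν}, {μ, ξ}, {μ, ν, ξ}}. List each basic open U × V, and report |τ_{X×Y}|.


Basis B = {∅ × ∅, {x82} × {μ}, {x82} × {μ, ν}, {x82} × {μ, ξ}, {x82, x83} × {μ}, {x82} × {μ, ν, ξ}, {x82, x83} × {μ, ν}, {x82, x83} × {μ, ξ}, {x82, x83} × {μ, ν, ξ}}; |τ_{X×Y}| = 14.

Enumerate products U × V with U ∈ τ_X, V ∈ τ_Y (deduplicated):
  ∅ × ∅ = {} (∅)
  {x82} × {μ} = {(x82,μ)}
  {x82} × {μ, ν} = {(x82,μ), (x82,ν)}
  {x82} × {μ, ξ} = {(x82,μ), (x82,ξ)}
  {x82, x83} × {μ} = {(x82,μ), (x83,μ)}
  {x82} × {μ, ν, ξ} = {(x82,μ), (x82,ν), (x82,ξ)}
  {x82, x83} × {μ, ν} = {(x82,μ), (x82,ν), (x83,μ), (x83,ν)}
  {x82, x83} × {μ, ξ} = {(x82,μ), (x82,ξ), (x83,μ), (x83,ξ)}
  {x82, x83} × {μ, ν, ξ} = {(x82,μ), (x82,ν), (x82,ξ), (x83,μ), (x83,ν), (x83,ξ)}
These 9 distinct sets form the basis B.
Close under arbitrary unions to get τ_{X×Y}; counting gives |τ_{X×Y}| = 14.


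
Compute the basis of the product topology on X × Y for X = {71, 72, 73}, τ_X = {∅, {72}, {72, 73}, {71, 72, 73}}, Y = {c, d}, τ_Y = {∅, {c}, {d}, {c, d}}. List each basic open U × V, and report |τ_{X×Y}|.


Basis B = {∅ × ∅, {72} × {c}, {72} × {d}, {72} × {c, d}, {72, 73} × {c}, {72, 73} × {d}, {71, 72, 73} × {c}, {71, 72, 73} × {d}, {72, 73} × {c, d}, {71, 72, 73} × {c, d}}; |τ_{X×Y}| = 16.

Enumerate products U × V with U ∈ τ_X, V ∈ τ_Y (deduplicated):
  ∅ × ∅ = {} (∅)
  {72} × {c} = {(72,c)}
  {72} × {d} = {(72,d)}
  {72} × {c, d} = {(72,c), (72,d)}
  {72, 73} × {c} = {(72,c), (73,c)}
  {72, 73} × {d} = {(72,d), (73,d)}
  {71, 72, 73} × {c} = {(71,c), (72,c), (73,c)}
  {71, 72, 73} × {d} = {(71,d), (72,d), (73,d)}
  {72, 73} × {c, d} = {(72,c), (72,d), (73,c), (73,d)}
  {71, 72, 73} × {c, d} = {(71,c), (71,d), (72,c), (72,d), (73,c), (73,d)}
These 10 distinct sets form the basis B.
Close under arbitrary unions to get τ_{X×Y}; counting gives |τ_{X×Y}| = 16.


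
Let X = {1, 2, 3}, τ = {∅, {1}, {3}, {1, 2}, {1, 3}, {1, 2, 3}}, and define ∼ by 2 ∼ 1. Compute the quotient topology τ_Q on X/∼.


X/∼ = {[1=2], [3]}; |τ_Q| = 4.

Equivalence classes: [1=2], [3].
Quotient map π: X → X/∼ sends 1 ↦ [1=2], 2 ↦ [1=2], 3 ↦ [3].
For each subset V ⊆ X/∼, compute π^{-1}(V) ⊆ X and check whether π^{-1}(V) ∈ τ. V is open in τ_Q iff π^{-1}(V) ∈ τ.
  V = {}: π^{-1}(V) = ∅ ∈ τ ✓.
  V = {[1=2]}: π^{-1}(V) = {1, 2} ∈ τ ✓.
  V = {[3]}: π^{-1}(V) = {3} ∈ τ ✓.
  V = {[1=2], [3]}: π^{-1}(V) = {1, 2, 3} ∈ τ ✓.
Open sets in the quotient: τ_Q = {{}, {[1=2]}, {[3]}, {[1=2], [3]}} (4 elements).


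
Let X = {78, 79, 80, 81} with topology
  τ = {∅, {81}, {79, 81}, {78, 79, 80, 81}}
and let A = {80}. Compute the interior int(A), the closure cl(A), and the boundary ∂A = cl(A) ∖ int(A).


int(A) = ∅, cl(A) = {78, 80}, ∂A = {78, 80}.

Closed sets in (X, τ) are complements of opens:
  closed(X, τ) = {∅, {78, 80}, {78, 79, 80}, {78, 79, 80, 81}}.
int(A) = ⋃ {U ∈ τ : U ⊆ A}. Opens contained in A: ∅.
Taking the union of these: int(A) = ∅.
cl(A) = ⋂ {C closed : A ⊆ C}. Closed sets containing A: {78, 80}, {78, 79, 80}, {78, 79, 80, 81}.
Intersecting these: cl(A) = {78, 80}.
∂A = cl(A) ∖ int(A) = {78, 80} ∖ ∅ = {78, 80}.


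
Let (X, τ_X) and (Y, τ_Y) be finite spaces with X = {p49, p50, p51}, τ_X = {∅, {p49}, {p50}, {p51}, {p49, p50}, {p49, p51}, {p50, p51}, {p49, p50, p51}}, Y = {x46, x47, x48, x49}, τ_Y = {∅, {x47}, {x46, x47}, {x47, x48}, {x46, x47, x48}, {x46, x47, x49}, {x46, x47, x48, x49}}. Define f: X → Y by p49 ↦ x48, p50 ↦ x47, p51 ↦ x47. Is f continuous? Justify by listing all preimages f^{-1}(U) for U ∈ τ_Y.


f IS continuous.

Compute f^{-1}(U) for each U ∈ τ_Y:
  U = ∅: f^{-1}(U) = ∅ ∈ τ_X ✓.
  U = {x47}: f^{-1}(U) = {p50, p51} ∈ τ_X ✓.
  U = {x46, x47}: f^{-1}(U) = {p50, p51} ∈ τ_X ✓.
  U = {x47, x48}: f^{-1}(U) = {p49, p50, p51} ∈ τ_X ✓.
  U = {x46, x47, x48}: f^{-1}(U) = {p49, p50, p51} ∈ τ_X ✓.
  U = {x46, x47, x49}: f^{-1}(U) = {p50, p51} ∈ τ_X ✓.
  U = {x46, x47, x48, x49}: f^{-1}(U) = {p49, p50, p51} ∈ τ_X ✓.
Every preimage lies in τ_X, so f IS continuous.


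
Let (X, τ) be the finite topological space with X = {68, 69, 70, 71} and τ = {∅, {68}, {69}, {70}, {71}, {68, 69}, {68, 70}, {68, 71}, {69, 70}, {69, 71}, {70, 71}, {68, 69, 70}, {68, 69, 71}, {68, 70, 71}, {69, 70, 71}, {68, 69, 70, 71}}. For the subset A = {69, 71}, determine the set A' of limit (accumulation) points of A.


A' = ∅

For each x ∈ X, list the open sets U ∈ τ with x ∈ U, then check whether U ∩ (A ∖ {x}) ≠ ∅ for every such U.
  x = 68: open {68} ∋ x has {68} ∩ (A ∖ {68}) = ∅, so x is NOT a limit point.
  x = 69: open {69} ∋ x has {69} ∩ (A ∖ {69}) = ∅, so x is NOT a limit point.
  x = 70: open {70} ∋ x has {70} ∩ (A ∖ {70}) = ∅, so x is NOT a limit point.
  x = 71: open {71} ∋ x has {71} ∩ (A ∖ {71}) = ∅, so x is NOT a limit point.
Collecting: A' = ∅.


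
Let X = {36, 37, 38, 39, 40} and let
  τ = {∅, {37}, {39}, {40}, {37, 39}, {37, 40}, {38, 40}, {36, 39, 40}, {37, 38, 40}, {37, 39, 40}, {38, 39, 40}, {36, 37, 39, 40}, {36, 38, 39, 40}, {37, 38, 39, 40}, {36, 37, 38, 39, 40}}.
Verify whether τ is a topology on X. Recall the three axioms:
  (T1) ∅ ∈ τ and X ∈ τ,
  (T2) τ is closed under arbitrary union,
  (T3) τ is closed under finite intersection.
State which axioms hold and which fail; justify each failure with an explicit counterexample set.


τ is NOT a topology on X.

Axiom (T1): ∅ ∈ τ? Yes; X ∈ τ? Yes.
Axiom (T2/T3): check pairwise unions and intersections of members of τ.
Counterexample for (T2): {39} ∪ {40} = {39, 40} ∉ τ. Therefore τ is NOT a topology.


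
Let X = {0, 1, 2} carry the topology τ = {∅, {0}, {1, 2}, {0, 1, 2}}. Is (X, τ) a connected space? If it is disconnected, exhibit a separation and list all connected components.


(X, τ) is disconnected; components = [{0}, {1, 2}].

Find clopen sets (U ∈ τ with X ∖ U ∈ τ):
  U = ∅, X ∖ U = {0, 1, 2} — both open, so U is clopen.
  U = {0}, X ∖ U = {1, 2} — both open, so U is clopen.
  U = {1, 2}, X ∖ U = {0} — both open, so U is clopen.
  U = {0, 1, 2}, X ∖ U = ∅ — both open, so U is clopen.
Nontrivial clopen(s) exist: e.g. {0}. So (X, τ) is disconnected.
Compute connected components by grouping points that agree on all clopens:
  component: {0}
  component: {1, 2}


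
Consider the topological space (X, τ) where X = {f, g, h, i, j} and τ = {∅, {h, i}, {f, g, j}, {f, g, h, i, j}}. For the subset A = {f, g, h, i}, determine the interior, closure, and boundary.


int(A) = {h, i}, cl(A) = {f, g, h, i, j}, ∂A = {f, g, j}.

Closed sets in (X, τ) are complements of opens:
  closed(X, τ) = {∅, {h, i}, {f, g, j}, {f, g, h, i, j}}.
int(A) = ⋃ {U ∈ τ : U ⊆ A}. Opens contained in A: ∅, {h, i}.
Taking the union of these: int(A) = {h, i}.
cl(A) = ⋂ {C closed : A ⊆ C}. Closed sets containing A: {f, g, h, i, j}.
Intersecting these: cl(A) = {f, g, h, i, j}.
∂A = cl(A) ∖ int(A) = {f, g, h, i, j} ∖ {h, i} = {f, g, j}.


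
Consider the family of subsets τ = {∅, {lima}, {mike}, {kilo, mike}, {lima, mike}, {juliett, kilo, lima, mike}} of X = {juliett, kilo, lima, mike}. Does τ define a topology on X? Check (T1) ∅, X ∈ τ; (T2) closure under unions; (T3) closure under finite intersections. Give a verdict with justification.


τ is NOT a topology on X.

Axiom (T1): ∅ ∈ τ? Yes; X ∈ τ? Yes.
Axiom (T2/T3): check pairwise unions and intersections of members of τ.
Counterexample for (T2): {lima} ∪ {kilo, mike} = {kilo, lima, mike} ∉ τ. Therefore τ is NOT a topology.


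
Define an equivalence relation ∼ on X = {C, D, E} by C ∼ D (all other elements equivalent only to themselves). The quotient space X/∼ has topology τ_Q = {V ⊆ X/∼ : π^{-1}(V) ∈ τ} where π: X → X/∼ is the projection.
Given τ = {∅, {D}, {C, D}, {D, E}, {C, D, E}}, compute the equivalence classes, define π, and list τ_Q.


X/∼ = {[C=D], [E]}; |τ_Q| = 3.

Equivalence classes: [C=D], [E].
Quotient map π: X → X/∼ sends C ↦ [C=D], D ↦ [C=D], E ↦ [E].
For each subset V ⊆ X/∼, compute π^{-1}(V) ⊆ X and check whether π^{-1}(V) ∈ τ. V is open in τ_Q iff π^{-1}(V) ∈ τ.
  V = {}: π^{-1}(V) = ∅ ∈ τ ✓.
  V = {[C=D]}: π^{-1}(V) = {C, D} ∈ τ ✓.
  V = {[E]}: π^{-1}(V) = {E} ∉ τ ✗.
  V = {[C=D], [E]}: π^{-1}(V) = {C, D, E} ∈ τ ✓.
Open sets in the quotient: τ_Q = {{}, {[C=D]}, {[C=D], [E]}} (3 elements).


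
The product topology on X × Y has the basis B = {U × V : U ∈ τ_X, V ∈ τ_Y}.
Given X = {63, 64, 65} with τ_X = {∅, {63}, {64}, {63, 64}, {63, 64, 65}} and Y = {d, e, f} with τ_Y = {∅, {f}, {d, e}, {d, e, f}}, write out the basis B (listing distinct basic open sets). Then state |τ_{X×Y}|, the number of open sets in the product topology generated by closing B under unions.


Basis B = {∅ × ∅, {63} × {f}, {64} × {f}, {63} × {d, e}, {63, 64} × {f}, {64} × {d, e}, {63} × {d, e, f}, {63, 64, 65} × {f}, {64} × {d, e, f}, {63, 64} × {d, e}, {63, 64} × {d, e, f}, {63, 64, 65} × {d, e}, {63, 64, 65} × {d, e, f}}; |τ_{X×Y}| = 25.

Enumerate products U × V with U ∈ τ_X, V ∈ τ_Y (deduplicated):
  ∅ × ∅ = {} (∅)
  {63} × {f} = {(63,f)}
  {64} × {f} = {(64,f)}
  {63} × {d, e} = {(63,d), (63,e)}
  {63, 64} × {f} = {(63,f), (64,f)}
  {64} × {d, e} = {(64,d), (64,e)}
  {63} × {d, e, f} = {(63,d), (63,e), (63,f)}
  {63, 64, 65} × {f} = {(63,f), (64,f), (65,f)}
  {64} × {d, e, f} = {(64,d), (64,e), (64,f)}
  {63, 64} × {d, e} = {(63,d), (63,e), (64,d), (64,e)}
  {63, 64} × {d, e, f} = {(63,d), (63,e), (63,f), (64,d), (64,e), (64,f)}
  {63, 64, 65} × {d, e} = {(63,d), (63,e), (64,d), (64,e), (65,d), (65,e)}
  {63, 64, 65} × {d, e, f} = {(63,d), (63,e), (63,f), (64,d), (64,e), (64,f), (65,d), (65,e), (65,f)}
These 13 distinct sets form the basis B.
Close under arbitrary unions to get τ_{X×Y}; counting gives |τ_{X×Y}| = 25.


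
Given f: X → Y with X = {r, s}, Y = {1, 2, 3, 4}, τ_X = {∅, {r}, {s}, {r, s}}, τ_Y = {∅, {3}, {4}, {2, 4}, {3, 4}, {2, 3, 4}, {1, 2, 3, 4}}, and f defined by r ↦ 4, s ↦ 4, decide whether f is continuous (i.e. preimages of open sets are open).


f IS continuous.

Compute f^{-1}(U) for each U ∈ τ_Y:
  U = ∅: f^{-1}(U) = ∅ ∈ τ_X ✓.
  U = {3}: f^{-1}(U) = ∅ ∈ τ_X ✓.
  U = {4}: f^{-1}(U) = {r, s} ∈ τ_X ✓.
  U = {2, 4}: f^{-1}(U) = {r, s} ∈ τ_X ✓.
  U = {3, 4}: f^{-1}(U) = {r, s} ∈ τ_X ✓.
  U = {2, 3, 4}: f^{-1}(U) = {r, s} ∈ τ_X ✓.
  U = {1, 2, 3, 4}: f^{-1}(U) = {r, s} ∈ τ_X ✓.
Every preimage lies in τ_X, so f IS continuous.


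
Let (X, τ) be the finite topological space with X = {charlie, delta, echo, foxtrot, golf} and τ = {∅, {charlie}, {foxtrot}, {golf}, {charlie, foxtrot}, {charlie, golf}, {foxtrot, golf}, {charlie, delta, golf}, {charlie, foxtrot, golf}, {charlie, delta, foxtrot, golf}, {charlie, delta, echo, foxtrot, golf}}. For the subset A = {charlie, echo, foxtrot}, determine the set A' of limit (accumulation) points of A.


A' = {delta, echo}

For each x ∈ X, list the open sets U ∈ τ with x ∈ U, then check whether U ∩ (A ∖ {x}) ≠ ∅ for every such U.
  x = charlie: open {charlie} ∋ x has {charlie} ∩ (A ∖ {charlie}) = ∅, so x is NOT a limit point.
  x = delta: opens ∋ x are {charlie, delta, golf}, {charlie, delta, foxtrot, golf}, {charlie, delta, echo, foxtrot, golf}; each meets A ∖ {delta}, so x IS a limit point.
  x = echo: opens ∋ x are {charlie, delta, echo, foxtrot, golf}; each meets A ∖ {echo}, so x IS a limit point.
  x = foxtrot: open {foxtrot} ∋ x has {foxtrot} ∩ (A ∖ {foxtrot}) = ∅, so x is NOT a limit point.
  x = golf: open {golf} ∋ x has {golf} ∩ (A ∖ {golf}) = ∅, so x is NOT a limit point.
Collecting: A' = {delta, echo}.


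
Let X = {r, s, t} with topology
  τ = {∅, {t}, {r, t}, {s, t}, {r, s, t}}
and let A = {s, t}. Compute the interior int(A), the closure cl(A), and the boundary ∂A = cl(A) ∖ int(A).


int(A) = {s, t}, cl(A) = {r, s, t}, ∂A = {r}.

Closed sets in (X, τ) are complements of opens:
  closed(X, τ) = {∅, {r}, {s}, {r, s}, {r, s, t}}.
int(A) = ⋃ {U ∈ τ : U ⊆ A}. Opens contained in A: ∅, {t}, {s, t}.
Taking the union of these: int(A) = {s, t}.
cl(A) = ⋂ {C closed : A ⊆ C}. Closed sets containing A: {r, s, t}.
Intersecting these: cl(A) = {r, s, t}.
∂A = cl(A) ∖ int(A) = {r, s, t} ∖ {s, t} = {r}.


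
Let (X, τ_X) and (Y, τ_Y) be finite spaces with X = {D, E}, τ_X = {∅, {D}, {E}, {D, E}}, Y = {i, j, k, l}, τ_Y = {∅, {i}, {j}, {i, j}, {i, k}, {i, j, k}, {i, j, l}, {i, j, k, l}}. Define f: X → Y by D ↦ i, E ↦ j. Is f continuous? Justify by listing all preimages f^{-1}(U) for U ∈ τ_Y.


f IS continuous.

Compute f^{-1}(U) for each U ∈ τ_Y:
  U = ∅: f^{-1}(U) = ∅ ∈ τ_X ✓.
  U = {i}: f^{-1}(U) = {D} ∈ τ_X ✓.
  U = {j}: f^{-1}(U) = {E} ∈ τ_X ✓.
  U = {i, j}: f^{-1}(U) = {D, E} ∈ τ_X ✓.
  U = {i, k}: f^{-1}(U) = {D} ∈ τ_X ✓.
  U = {i, j, k}: f^{-1}(U) = {D, E} ∈ τ_X ✓.
  U = {i, j, l}: f^{-1}(U) = {D, E} ∈ τ_X ✓.
  U = {i, j, k, l}: f^{-1}(U) = {D, E} ∈ τ_X ✓.
Every preimage lies in τ_X, so f IS continuous.


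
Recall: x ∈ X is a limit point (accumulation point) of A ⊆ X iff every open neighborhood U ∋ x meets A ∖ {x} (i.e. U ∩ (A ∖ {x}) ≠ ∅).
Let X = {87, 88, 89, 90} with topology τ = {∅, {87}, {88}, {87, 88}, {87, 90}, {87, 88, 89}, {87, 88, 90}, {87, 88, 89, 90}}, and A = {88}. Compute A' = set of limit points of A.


A' = {89}

For each x ∈ X, list the open sets U ∈ τ with x ∈ U, then check whether U ∩ (A ∖ {x}) ≠ ∅ for every such U.
  x = 87: open {87} ∋ x has {87} ∩ (A ∖ {87}) = ∅, so x is NOT a limit point.
  x = 88: open {88} ∋ x has {88} ∩ (A ∖ {88}) = ∅, so x is NOT a limit point.
  x = 89: opens ∋ x are {87, 88, 89}, {87, 88, 89, 90}; each meets A ∖ {89}, so x IS a limit point.
  x = 90: open {87, 90} ∋ x has {87, 90} ∩ (A ∖ {90}) = ∅, so x is NOT a limit point.
Collecting: A' = {89}.


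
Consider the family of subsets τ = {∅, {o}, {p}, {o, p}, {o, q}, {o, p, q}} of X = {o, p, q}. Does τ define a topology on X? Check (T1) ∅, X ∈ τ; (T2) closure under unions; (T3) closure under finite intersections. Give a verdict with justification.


τ IS a topology on X.

Axiom (T1): ∅ ∈ τ? Yes; X ∈ τ? Yes.
Axiom (T2/T3): check pairwise unions and intersections of members of τ.
All pairwise intersections and unions checked — each lies in τ. Therefore τ satisfies (T1), (T2), (T3): it IS a topology on X.


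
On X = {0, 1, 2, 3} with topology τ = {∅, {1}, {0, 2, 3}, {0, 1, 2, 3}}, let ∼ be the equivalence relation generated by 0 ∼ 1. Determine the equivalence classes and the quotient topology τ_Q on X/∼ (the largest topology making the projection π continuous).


X/∼ = {[0=1], [2], [3]}; |τ_Q| = 2.

Equivalence classes: [0=1], [2], [3].
Quotient map π: X → X/∼ sends 0 ↦ [0=1], 1 ↦ [0=1], 2 ↦ [2], 3 ↦ [3].
For each subset V ⊆ X/∼, compute π^{-1}(V) ⊆ X and check whether π^{-1}(V) ∈ τ. V is open in τ_Q iff π^{-1}(V) ∈ τ.
  V = {}: π^{-1}(V) = ∅ ∈ τ ✓.
  V = {[0=1]}: π^{-1}(V) = {0, 1} ∉ τ ✗.
  V = {[2]}: π^{-1}(V) = {2} ∉ τ ✗.
  V = {[0=1], [2]}: π^{-1}(V) = {0, 1, 2} ∉ τ ✗.
  V = {[3]}: π^{-1}(V) = {3} ∉ τ ✗.
  V = {[0=1], [3]}: π^{-1}(V) = {0, 1, 3} ∉ τ ✗.
  V = {[2], [3]}: π^{-1}(V) = {2, 3} ∉ τ ✗.
  V = {[0=1], [2], [3]}: π^{-1}(V) = {0, 1, 2, 3} ∈ τ ✓.
Open sets in the quotient: τ_Q = {{}, {[0=1], [2], [3]}} (2 elements).


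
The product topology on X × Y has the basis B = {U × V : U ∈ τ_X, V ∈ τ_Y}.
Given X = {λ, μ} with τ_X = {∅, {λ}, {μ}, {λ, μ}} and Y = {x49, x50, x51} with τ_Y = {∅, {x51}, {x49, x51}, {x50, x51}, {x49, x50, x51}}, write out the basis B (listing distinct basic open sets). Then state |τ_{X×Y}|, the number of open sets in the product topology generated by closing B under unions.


Basis B = {∅ × ∅, {λ} × {x51}, {μ} × {x51}, {λ} × {x49, x51}, {λ} × {x50, x51}, {λ, μ} × {x51}, {μ} × {x49, x51}, {μ} × {x50, x51}, {λ} × {x49, x50, x51}, {μ} × {x49, x50, x51}, {λ, μ} × {x49, x51}, {λ, μ} × {x50, x51}, {λ, μ} × {x49, x50, x51}}; |τ_{X×Y}| = 25.

Enumerate products U × V with U ∈ τ_X, V ∈ τ_Y (deduplicated):
  ∅ × ∅ = {} (∅)
  {λ} × {x51} = {(λ,x51)}
  {μ} × {x51} = {(μ,x51)}
  {λ} × {x49, x51} = {(λ,x49), (λ,x51)}
  {λ} × {x50, x51} = {(λ,x50), (λ,x51)}
  {λ, μ} × {x51} = {(λ,x51), (μ,x51)}
  {μ} × {x49, x51} = {(μ,x49), (μ,x51)}
  {μ} × {x50, x51} = {(μ,x50), (μ,x51)}
  {λ} × {x49, x50, x51} = {(λ,x49), (λ,x50), (λ,x51)}
  {μ} × {x49, x50, x51} = {(μ,x49), (μ,x50), (μ,x51)}
  {λ, μ} × {x49, x51} = {(λ,x49), (λ,x51), (μ,x49), (μ,x51)}
  {λ, μ} × {x50, x51} = {(λ,x50), (λ,x51), (μ,x50), (μ,x51)}
  {λ, μ} × {x49, x50, x51} = {(λ,x49), (λ,x50), (λ,x51), (μ,x49), (μ,x50), (μ,x51)}
These 13 distinct sets form the basis B.
Close under arbitrary unions to get τ_{X×Y}; counting gives |τ_{X×Y}| = 25.


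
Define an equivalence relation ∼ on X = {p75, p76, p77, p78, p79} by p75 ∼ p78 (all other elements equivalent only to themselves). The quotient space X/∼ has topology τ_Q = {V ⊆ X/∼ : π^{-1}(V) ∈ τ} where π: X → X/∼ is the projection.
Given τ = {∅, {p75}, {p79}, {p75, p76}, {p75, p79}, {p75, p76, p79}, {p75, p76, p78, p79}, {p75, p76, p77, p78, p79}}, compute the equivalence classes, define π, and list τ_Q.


X/∼ = {[p75=p78], [p76], [p77], [p79]}; |τ_Q| = 4.

Equivalence classes: [p75=p78], [p76], [p77], [p79].
Quotient map π: X → X/∼ sends p75 ↦ [p75=p78], p76 ↦ [p76], p77 ↦ [p77], p78 ↦ [p75=p78], p79 ↦ [p79].
For each subset V ⊆ X/∼, compute π^{-1}(V) ⊆ X and check whether π^{-1}(V) ∈ τ. V is open in τ_Q iff π^{-1}(V) ∈ τ.
  V = {}: π^{-1}(V) = ∅ ∈ τ ✓.
  V = {[p75=p78]}: π^{-1}(V) = {p75, p78} ∉ τ ✗.
  V = {[p76]}: π^{-1}(V) = {p76} ∉ τ ✗.
  V = {[p75=p78], [p76]}: π^{-1}(V) = {p75, p76, p78} ∉ τ ✗.
  V = {[p77]}: π^{-1}(V) = {p77} ∉ τ ✗.
  V = {[p75=p78], [p77]}: π^{-1}(V) = {p75, p77, p78} ∉ τ ✗.
  V = {[p76], [p77]}: π^{-1}(V) = {p76, p77} ∉ τ ✗.
  V = {[p75=p78], [p76], [p77]}: π^{-1}(V) = {p75, p76, p77, p78} ∉ τ ✗.
  V = {[p79]}: π^{-1}(V) = {p79} ∈ τ ✓.
  V = {[p75=p78], [p79]}: π^{-1}(V) = {p75, p78, p79} ∉ τ ✗.
  V = {[p76], [p79]}: π^{-1}(V) = {p76, p79} ∉ τ ✗.
  V = {[p75=p78], [p76], [p79]}: π^{-1}(V) = {p75, p76, p78, p79} ∈ τ ✓.
  V = {[p77], [p79]}: π^{-1}(V) = {p77, p79} ∉ τ ✗.
  V = {[p75=p78], [p77], [p79]}: π^{-1}(V) = {p75, p77, p78, p79} ∉ τ ✗.
  V = {[p76], [p77], [p79]}: π^{-1}(V) = {p76, p77, p79} ∉ τ ✗.
  V = {[p75=p78], [p76], [p77], [p79]}: π^{-1}(V) = {p75, p76, p77, p78, p79} ∈ τ ✓.
Open sets in the quotient: τ_Q = {{}, {[p79]}, {[p75=p78], [p76], [p79]}, {[p75=p78], [p76], [p77], [p79]}} (4 elements).


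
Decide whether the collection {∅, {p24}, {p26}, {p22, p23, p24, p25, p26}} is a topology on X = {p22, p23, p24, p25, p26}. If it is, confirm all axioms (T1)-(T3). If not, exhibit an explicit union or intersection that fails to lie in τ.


τ is NOT a topology on X.

Axiom (T1): ∅ ∈ τ? Yes; X ∈ τ? Yes.
Axiom (T2/T3): check pairwise unions and intersections of members of τ.
Counterexample for (T2): {p24} ∪ {p26} = {p24, p26} ∉ τ. Therefore τ is NOT a topology.


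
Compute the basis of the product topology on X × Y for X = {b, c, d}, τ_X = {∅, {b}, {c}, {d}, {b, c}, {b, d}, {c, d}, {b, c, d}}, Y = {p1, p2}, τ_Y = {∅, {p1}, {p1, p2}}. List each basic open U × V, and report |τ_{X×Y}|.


Basis B = {∅ × ∅, {b} × {p1}, {c} × {p1}, {d} × {p1}, {b} × {p1, p2}, {b, c} × {p1}, {b, d} × {p1}, {c} × {p1, p2}, {c, d} × {p1}, {d} × {p1, p2}, {b, c, d} × {p1}, {b, c} × {p1, p2}, {b, d} × {p1, p2}, {c, d} × {p1, p2}, {b, c, d} × {p1, p2}}; |τ_{X×Y}| = 27.

Enumerate products U × V with U ∈ τ_X, V ∈ τ_Y (deduplicated):
  ∅ × ∅ = {} (∅)
  {b} × {p1} = {(b,p1)}
  {c} × {p1} = {(c,p1)}
  {d} × {p1} = {(d,p1)}
  {b} × {p1, p2} = {(b,p1), (b,p2)}
  {b, c} × {p1} = {(b,p1), (c,p1)}
  {b, d} × {p1} = {(b,p1), (d,p1)}
  {c} × {p1, p2} = {(c,p1), (c,p2)}
  {c, d} × {p1} = {(c,p1), (d,p1)}
  {d} × {p1, p2} = {(d,p1), (d,p2)}
  {b, c, d} × {p1} = {(b,p1), (c,p1), (d,p1)}
  {b, c} × {p1, p2} = {(b,p1), (b,p2), (c,p1), (c,p2)}
  {b, d} × {p1, p2} = {(b,p1), (b,p2), (d,p1), (d,p2)}
  {c, d} × {p1, p2} = {(c,p1), (c,p2), (d,p1), (d,p2)}
  {b, c, d} × {p1, p2} = {(b,p1), (b,p2), (c,p1), (c,p2), (d,p1), (d,p2)}
These 15 distinct sets form the basis B.
Close under arbitrary unions to get τ_{X×Y}; counting gives |τ_{X×Y}| = 27.


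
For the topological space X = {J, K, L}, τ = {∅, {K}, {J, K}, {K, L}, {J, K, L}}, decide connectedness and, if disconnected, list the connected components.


(X, τ) is connected.

Find clopen sets (U ∈ τ with X ∖ U ∈ τ):
  U = ∅, X ∖ U = {J, K, L} — both open, so U is clopen.
  U = {J, K, L}, X ∖ U = ∅ — both open, so U is clopen.
Only trivial clopens (∅ and X) exist, so (X, τ) is connected.
Compute connected components by grouping points that agree on all clopens:
  component: {J, K, L}


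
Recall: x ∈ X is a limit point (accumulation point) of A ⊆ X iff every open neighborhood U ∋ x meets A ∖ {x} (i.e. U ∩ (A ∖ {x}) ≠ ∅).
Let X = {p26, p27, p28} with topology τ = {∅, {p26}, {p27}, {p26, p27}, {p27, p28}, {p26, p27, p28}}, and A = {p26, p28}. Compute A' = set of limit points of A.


A' = ∅

For each x ∈ X, list the open sets U ∈ τ with x ∈ U, then check whether U ∩ (A ∖ {x}) ≠ ∅ for every such U.
  x = p26: open {p26} ∋ x has {p26} ∩ (A ∖ {p26}) = ∅, so x is NOT a limit point.
  x = p27: open {p27} ∋ x has {p27} ∩ (A ∖ {p27}) = ∅, so x is NOT a limit point.
  x = p28: open {p27, p28} ∋ x has {p27, p28} ∩ (A ∖ {p28}) = ∅, so x is NOT a limit point.
Collecting: A' = ∅.


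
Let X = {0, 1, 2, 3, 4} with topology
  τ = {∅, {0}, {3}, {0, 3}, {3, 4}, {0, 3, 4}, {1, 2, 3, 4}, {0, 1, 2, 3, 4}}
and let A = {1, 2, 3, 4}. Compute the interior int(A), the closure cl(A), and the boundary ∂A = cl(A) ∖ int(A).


int(A) = {1, 2, 3, 4}, cl(A) = {1, 2, 3, 4}, ∂A = ∅.

Closed sets in (X, τ) are complements of opens:
  closed(X, τ) = {∅, {0}, {1, 2}, {0, 1, 2}, {1, 2, 4}, {0, 1, 2, 4}, {1, 2, 3, 4}, {0, 1, 2, 3, 4}}.
int(A) = ⋃ {U ∈ τ : U ⊆ A}. Opens contained in A: ∅, {3}, {3, 4}, {1, 2, 3, 4}.
Taking the union of these: int(A) = {1, 2, 3, 4}.
cl(A) = ⋂ {C closed : A ⊆ C}. Closed sets containing A: {1, 2, 3, 4}, {0, 1, 2, 3, 4}.
Intersecting these: cl(A) = {1, 2, 3, 4}.
∂A = cl(A) ∖ int(A) = {1, 2, 3, 4} ∖ {1, 2, 3, 4} = ∅.


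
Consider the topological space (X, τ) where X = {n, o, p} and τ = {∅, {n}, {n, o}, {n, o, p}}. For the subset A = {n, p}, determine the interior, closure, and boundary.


int(A) = {n}, cl(A) = {n, o, p}, ∂A = {o, p}.

Closed sets in (X, τ) are complements of opens:
  closed(X, τ) = {∅, {p}, {o, p}, {n, o, p}}.
int(A) = ⋃ {U ∈ τ : U ⊆ A}. Opens contained in A: ∅, {n}.
Taking the union of these: int(A) = {n}.
cl(A) = ⋂ {C closed : A ⊆ C}. Closed sets containing A: {n, o, p}.
Intersecting these: cl(A) = {n, o, p}.
∂A = cl(A) ∖ int(A) = {n, o, p} ∖ {n} = {o, p}.


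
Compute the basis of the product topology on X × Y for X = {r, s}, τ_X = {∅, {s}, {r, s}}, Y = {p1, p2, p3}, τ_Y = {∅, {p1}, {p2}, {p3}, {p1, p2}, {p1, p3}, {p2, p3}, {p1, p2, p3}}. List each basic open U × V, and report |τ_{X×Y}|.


Basis B = {∅ × ∅, {s} × {p1}, {s} × {p2}, {s} × {p3}, {r, s} × {p1}, {r, s} × {p2}, {r, s} × {p3}, {s} × {p1, p2}, {s} × {p1, p3}, {s} × {p2, p3}, {s} × {p1, p2, p3}, {r, s} × {p1, p2}, {r, s} × {p1, p3}, {r, s} × {p2, p3}, {r, s} × {p1, p2, p3}}; |τ_{X×Y}| = 27.

Enumerate products U × V with U ∈ τ_X, V ∈ τ_Y (deduplicated):
  ∅ × ∅ = {} (∅)
  {s} × {p1} = {(s,p1)}
  {s} × {p2} = {(s,p2)}
  {s} × {p3} = {(s,p3)}
  {r, s} × {p1} = {(r,p1), (s,p1)}
  {r, s} × {p2} = {(r,p2), (s,p2)}
  {r, s} × {p3} = {(r,p3), (s,p3)}
  {s} × {p1, p2} = {(s,p1), (s,p2)}
  {s} × {p1, p3} = {(s,p1), (s,p3)}
  {s} × {p2, p3} = {(s,p2), (s,p3)}
  {s} × {p1, p2, p3} = {(s,p1), (s,p2), (s,p3)}
  {r, s} × {p1, p2} = {(r,p1), (r,p2), (s,p1), (s,p2)}
  {r, s} × {p1, p3} = {(r,p1), (r,p3), (s,p1), (s,p3)}
  {r, s} × {p2, p3} = {(r,p2), (r,p3), (s,p2), (s,p3)}
  {r, s} × {p1, p2, p3} = {(r,p1), (r,p2), (r,p3), (s,p1), (s,p2), (s,p3)}
These 15 distinct sets form the basis B.
Close under arbitrary unions to get τ_{X×Y}; counting gives |τ_{X×Y}| = 27.


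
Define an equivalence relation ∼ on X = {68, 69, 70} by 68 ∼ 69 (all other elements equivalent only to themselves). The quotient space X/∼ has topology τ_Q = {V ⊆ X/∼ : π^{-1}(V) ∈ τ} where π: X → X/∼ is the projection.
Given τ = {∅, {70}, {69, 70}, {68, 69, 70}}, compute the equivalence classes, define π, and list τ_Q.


X/∼ = {[68=69], [70]}; |τ_Q| = 3.

Equivalence classes: [68=69], [70].
Quotient map π: X → X/∼ sends 68 ↦ [68=69], 69 ↦ [68=69], 70 ↦ [70].
For each subset V ⊆ X/∼, compute π^{-1}(V) ⊆ X and check whether π^{-1}(V) ∈ τ. V is open in τ_Q iff π^{-1}(V) ∈ τ.
  V = {}: π^{-1}(V) = ∅ ∈ τ ✓.
  V = {[68=69]}: π^{-1}(V) = {68, 69} ∉ τ ✗.
  V = {[70]}: π^{-1}(V) = {70} ∈ τ ✓.
  V = {[68=69], [70]}: π^{-1}(V) = {68, 69, 70} ∈ τ ✓.
Open sets in the quotient: τ_Q = {{}, {[70]}, {[68=69], [70]}} (3 elements).


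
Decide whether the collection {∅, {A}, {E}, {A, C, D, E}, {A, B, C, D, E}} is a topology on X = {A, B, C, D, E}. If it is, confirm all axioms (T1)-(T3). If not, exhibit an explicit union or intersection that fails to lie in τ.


τ is NOT a topology on X.

Axiom (T1): ∅ ∈ τ? Yes; X ∈ τ? Yes.
Axiom (T2/T3): check pairwise unions and intersections of members of τ.
Counterexample for (T2): {A} ∪ {E} = {A, E} ∉ τ. Therefore τ is NOT a topology.


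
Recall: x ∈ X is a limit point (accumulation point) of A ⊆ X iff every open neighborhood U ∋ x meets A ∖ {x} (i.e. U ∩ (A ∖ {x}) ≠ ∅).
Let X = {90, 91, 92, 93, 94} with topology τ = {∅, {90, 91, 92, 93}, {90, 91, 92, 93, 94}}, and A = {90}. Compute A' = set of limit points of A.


A' = {91, 92, 93, 94}

For each x ∈ X, list the open sets U ∈ τ with x ∈ U, then check whether U ∩ (A ∖ {x}) ≠ ∅ for every such U.
  x = 90: open {90, 91, 92, 93} ∋ x has {90, 91, 92, 93} ∩ (A ∖ {90}) = ∅, so x is NOT a limit point.
  x = 91: opens ∋ x are {90, 91, 92, 93}, {90, 91, 92, 93, 94}; each meets A ∖ {91}, so x IS a limit point.
  x = 92: opens ∋ x are {90, 91, 92, 93}, {90, 91, 92, 93, 94}; each meets A ∖ {92}, so x IS a limit point.
  x = 93: opens ∋ x are {90, 91, 92, 93}, {90, 91, 92, 93, 94}; each meets A ∖ {93}, so x IS a limit point.
  x = 94: opens ∋ x are {90, 91, 92, 93, 94}; each meets A ∖ {94}, so x IS a limit point.
Collecting: A' = {91, 92, 93, 94}.


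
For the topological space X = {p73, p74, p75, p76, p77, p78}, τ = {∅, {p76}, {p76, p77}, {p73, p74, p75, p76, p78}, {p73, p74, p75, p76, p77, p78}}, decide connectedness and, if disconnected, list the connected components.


(X, τ) is connected.

Find clopen sets (U ∈ τ with X ∖ U ∈ τ):
  U = ∅, X ∖ U = {p73, p74, p75, p76, p77, p78} — both open, so U is clopen.
  U = {p73, p74, p75, p76, p77, p78}, X ∖ U = ∅ — both open, so U is clopen.
Only trivial clopens (∅ and X) exist, so (X, τ) is connected.
Compute connected components by grouping points that agree on all clopens:
  component: {p73, p74, p75, p76, p77, p78}


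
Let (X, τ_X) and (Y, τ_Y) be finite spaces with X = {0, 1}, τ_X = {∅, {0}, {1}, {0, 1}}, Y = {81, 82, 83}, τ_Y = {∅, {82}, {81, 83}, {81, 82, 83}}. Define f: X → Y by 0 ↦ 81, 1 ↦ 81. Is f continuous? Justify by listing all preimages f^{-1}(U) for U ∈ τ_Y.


f IS continuous.

Compute f^{-1}(U) for each U ∈ τ_Y:
  U = ∅: f^{-1}(U) = ∅ ∈ τ_X ✓.
  U = {82}: f^{-1}(U) = ∅ ∈ τ_X ✓.
  U = {81, 83}: f^{-1}(U) = {0, 1} ∈ τ_X ✓.
  U = {81, 82, 83}: f^{-1}(U) = {0, 1} ∈ τ_X ✓.
Every preimage lies in τ_X, so f IS continuous.


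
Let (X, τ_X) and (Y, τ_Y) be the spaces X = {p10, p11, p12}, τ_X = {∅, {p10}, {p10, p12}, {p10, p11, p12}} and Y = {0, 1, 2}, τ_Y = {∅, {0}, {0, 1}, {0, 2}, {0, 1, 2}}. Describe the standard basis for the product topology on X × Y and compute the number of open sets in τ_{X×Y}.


Basis B = {∅ × ∅, {p10} × {0}, {p10} × {0, 1}, {p10} × {0, 2}, {p10, p12} × {0}, {p10} × {0, 1, 2}, {p10, p11, p12} × {0}, {p10, p12} × {0, 1}, {p10, p12} × {0, 2}, {p10, p12} × {0, 1, 2}, {p10, p11, p12} × {0, 1}, {p10, p11, p12} × {0, 2}, {p10, p11, p12} × {0, 1, 2}}; |τ_{X×Y}| = 30.

Enumerate products U × V with U ∈ τ_X, V ∈ τ_Y (deduplicated):
  ∅ × ∅ = {} (∅)
  {p10} × {0} = {(p10,0)}
  {p10} × {0, 1} = {(p10,0), (p10,1)}
  {p10} × {0, 2} = {(p10,0), (p10,2)}
  {p10, p12} × {0} = {(p10,0), (p12,0)}
  {p10} × {0, 1, 2} = {(p10,0), (p10,1), (p10,2)}
  {p10, p11, p12} × {0} = {(p10,0), (p11,0), (p12,0)}
  {p10, p12} × {0, 1} = {(p10,0), (p10,1), (p12,0), (p12,1)}
  {p10, p12} × {0, 2} = {(p10,0), (p10,2), (p12,0), (p12,2)}
  {p10, p12} × {0, 1, 2} = {(p10,0), (p10,1), (p10,2), (p12,0), (p12,1), (p12,2)}
  {p10, p11, p12} × {0, 1} = {(p10,0), (p10,1), (p11,0), (p11,1), (p12,0), (p12,1)}
  {p10, p11, p12} × {0, 2} = {(p10,0), (p10,2), (p11,0), (p11,2), (p12,0), (p12,2)}
  {p10, p11, p12} × {0, 1, 2} = {(p10,0), (p10,1), (p10,2), (p11,0), (p11,1), (p11,2), (p12,0), (p12,1), (p12,2)}
These 13 distinct sets form the basis B.
Close under arbitrary unions to get τ_{X×Y}; counting gives |τ_{X×Y}| = 30.


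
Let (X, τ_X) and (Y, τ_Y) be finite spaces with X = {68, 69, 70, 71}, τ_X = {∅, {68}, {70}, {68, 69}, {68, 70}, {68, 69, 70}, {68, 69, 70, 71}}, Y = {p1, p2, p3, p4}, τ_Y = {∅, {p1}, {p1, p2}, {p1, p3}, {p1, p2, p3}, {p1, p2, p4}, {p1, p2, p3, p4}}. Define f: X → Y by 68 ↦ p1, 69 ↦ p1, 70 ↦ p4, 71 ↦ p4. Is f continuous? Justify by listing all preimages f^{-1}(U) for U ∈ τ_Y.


f IS continuous.

Compute f^{-1}(U) for each U ∈ τ_Y:
  U = ∅: f^{-1}(U) = ∅ ∈ τ_X ✓.
  U = {p1}: f^{-1}(U) = {68, 69} ∈ τ_X ✓.
  U = {p1, p2}: f^{-1}(U) = {68, 69} ∈ τ_X ✓.
  U = {p1, p3}: f^{-1}(U) = {68, 69} ∈ τ_X ✓.
  U = {p1, p2, p3}: f^{-1}(U) = {68, 69} ∈ τ_X ✓.
  U = {p1, p2, p4}: f^{-1}(U) = {68, 69, 70, 71} ∈ τ_X ✓.
  U = {p1, p2, p3, p4}: f^{-1}(U) = {68, 69, 70, 71} ∈ τ_X ✓.
Every preimage lies in τ_X, so f IS continuous.
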